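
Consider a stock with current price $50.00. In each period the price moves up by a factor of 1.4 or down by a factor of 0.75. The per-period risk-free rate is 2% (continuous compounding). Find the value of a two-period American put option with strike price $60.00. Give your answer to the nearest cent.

Risk-neutral probability p = (e^0.02 − 0.75)/(1.4 − 0.75) = 0.2702/0.6500 = 0.4157
Terminal stock prices: S_uu = 98, S_ud = 52.5, S_dd = 28.12
Terminal payoffs (K − S): max(-38, 0) = 0, max(7.5, 0) = 7.5, max(31.88, 0) = 31.88
Node u (S = 70): continuation = e^(−0.02)·[0.4157·0.0000 + 0.5843·7.5000] = 4.2955; exercise value = 0.0000 ≤ continuation, so V_u = 4.2955
Node d (S = 37.5): continuation = e^(−0.02)·[0.4157·7.5000 + 0.5843·31.8750] = 21.3119; exercise value = 22.5000 > continuation, so V_d = 22.5000 (exercise)
Node 0 (S = 50): continuation = e^(−0.02)·[0.4157·4.2955 + 0.5843·22.5000] = 14.6368; exercise value = 10.0000 ≤ continuation, so V_0 = 14.6368

$14.64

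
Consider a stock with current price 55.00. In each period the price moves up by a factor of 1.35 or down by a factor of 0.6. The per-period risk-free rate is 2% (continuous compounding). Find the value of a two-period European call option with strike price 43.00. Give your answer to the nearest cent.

Risk-neutral probability p = (e^0.02 − 0.6)/(1.35 − 0.6) = 0.4202/0.7500 = 0.5603
Terminal stock prices: S_uu = 100.2, S_ud = 44.55, S_dd = 19.8
Terminal payoffs (S − K): max(57.24, 0) = 57.24, max(1.55, 0) = 1.55, max(-23.2, 0) = 0
Node u (S = 74.25): V_u = e^(−0.02)·[0.5603·57.2375 + 0.4397·1.5500] = 32.1015
Node d (S = 33): V_d = e^(−0.02)·[0.5603·1.5500 + 0.4397·0.0000] = 0.8512
Node 0 (S = 55): V_0 = e^(−0.02)·[0.5603·32.1015 + 0.4397·0.8512] = 17.9962

18.00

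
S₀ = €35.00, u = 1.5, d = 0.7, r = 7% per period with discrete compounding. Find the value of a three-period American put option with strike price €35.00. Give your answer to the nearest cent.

€6.53

Risk-neutral probability p = (1 + 0.07 − 0.7)/(1.5 − 0.7) = 0.3700/0.8000 = 0.4625
Terminal stock prices: S_uuu = 118.1, S_uud = 55.12, S_udd = 25.72, S_ddd = 12
Terminal payoffs (K − S): max(-83.12, 0) = 0, max(-20.12, 0) = 0, max(9.275, 0) = 9.275, max(23, 0) = 23
Node uu (S = 78.75): continuation = 1/1.07·[0.4625·0.0000 + 0.5375·0.0000] = 0.0000; exercise value = 0.0000 ≤ continuation, so V_uu = 0.0000
Node ud (S = 36.75): continuation = 1/1.07·[0.4625·0.0000 + 0.5375·9.2750] = 4.6592; exercise value = 0.0000 ≤ continuation, so V_ud = 4.6592
Node dd (S = 17.15): continuation = 1/1.07·[0.4625·9.2750 + 0.5375·22.9950] = 15.5603; exercise value = 17.8500 > continuation, so V_dd = 17.8500 (exercise)
Node u (S = 52.5): continuation = 1/1.07·[0.4625·0.0000 + 0.5375·4.6592] = 2.3405; exercise value = 0.0000 ≤ continuation, so V_u = 2.3405
Node d (S = 24.5): continuation = 1/1.07·[0.4625·4.6592 + 0.5375·17.8500] = 10.9806; exercise value = 10.5000 ≤ continuation, so V_d = 10.9806
Node 0 (S = 35): continuation = 1/1.07·[0.4625·2.3405 + 0.5375·10.9806] = 6.5276; exercise value = 0.0000 ≤ continuation, so V_0 = 6.5276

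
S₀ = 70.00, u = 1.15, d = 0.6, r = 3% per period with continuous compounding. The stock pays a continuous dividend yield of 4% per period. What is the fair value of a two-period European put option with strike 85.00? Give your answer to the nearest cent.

19.02

Per-period risk-free factor R = e^0.03 = 1.0305; dividend-adjusted growth = e^(0.03−0.04) = 0.9900.
Risk-neutral probability p = (0.9900 − 0.6)/(1.15 − 0.6) = 0.3900/0.5500 = 0.7092
Terminal stock prices: S_uu = 92.57, S_ud = 48.3, S_dd = 25.2
Terminal payoffs (K − S): max(-7.575, 0) = 0, max(36.7, 0) = 36.7, max(59.8, 0) = 59.8
Node u (S = 80.5): V_u = e^(−0.03)·[0.7092·0.0000 + 0.2908·36.7000] = 10.3576
Node d (S = 42): V_d = e^(−0.03)·[0.7092·36.7000 + 0.2908·59.8000] = 42.1347
Node 0 (S = 70): V_0 = e^(−0.03)·[0.7092·10.3576 + 0.2908·42.1347] = 19.0197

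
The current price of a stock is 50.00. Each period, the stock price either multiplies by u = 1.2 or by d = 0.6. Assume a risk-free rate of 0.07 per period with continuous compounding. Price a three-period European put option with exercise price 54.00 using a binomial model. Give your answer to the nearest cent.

Risk-neutral probability p = (e^0.07 − 0.6)/(1.2 − 0.6) = 0.4725/0.6000 = 0.7875
Terminal stock prices: S_uuu = 86.4, S_uud = 43.2, S_udd = 21.6, S_ddd = 10.8
Terminal payoffs (K − S): max(-32.4, 0) = 0, max(10.8, 0) = 10.8, max(32.4, 0) = 32.4, max(43.2, 0) = 43.2
Node uu (S = 72): V_uu = e^(−0.07)·[0.7875·0.0000 + 0.2125·10.8000] = 2.1397
Node ud (S = 36): V_ud = e^(−0.07)·[0.7875·10.8000 + 0.2125·32.4000] = 14.3493
Node dd (S = 18): V_dd = e^(−0.07)·[0.7875·32.4000 + 0.2125·43.2000] = 32.3493
Node u (S = 60): V_u = e^(−0.07)·[0.7875·2.1397 + 0.2125·14.3493] = 4.4140
Node d (S = 30): V_d = e^(−0.07)·[0.7875·14.3493 + 0.2125·32.3493] = 16.9453
Node 0 (S = 50): V_0 = e^(−0.07)·[0.7875·4.4140 + 0.2125·16.9453] = 6.5983

6.60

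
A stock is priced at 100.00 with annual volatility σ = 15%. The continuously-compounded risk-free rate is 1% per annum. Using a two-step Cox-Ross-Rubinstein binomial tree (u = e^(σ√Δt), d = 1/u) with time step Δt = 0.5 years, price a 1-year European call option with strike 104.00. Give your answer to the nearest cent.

CRR parameters: u = e^(σ√Δt) = e^(0.15·√0.5) = 1.1119, d = 1/u = 0.8994
Per-period rate: rΔt = 0.01·0.5 = 0.005, so R = e^0.005 = 1.0050
Risk-neutral probability p = (e^0.005 − 0.8994)/(1.1119 − 0.8994) = 0.1056/0.2125 = 0.4971
Terminal stock prices: S_uu = 123.6, S_ud = 100, S_dd = 80.89
Terminal payoffs (S − K): max(19.63, 0) = 19.63, max(-4, 0) = 0, max(-23.11, 0) = 0
Node u (S = 111.2): V_u = e^(−0.005)·[0.4971·19.6311 + 0.5029·0.0000] = 9.7098
Node d (S = 89.94): V_d = e^(−0.005)·[0.4971·0.0000 + 0.5029·0.0000] = 0.0000
Node 0 (S = 100): V_0 = e^(−0.005)·[0.4971·9.7098 + 0.5029·0.0000] = 4.8026

4.80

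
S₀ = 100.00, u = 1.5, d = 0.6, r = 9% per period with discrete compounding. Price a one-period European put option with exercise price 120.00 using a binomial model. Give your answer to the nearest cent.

25.08

Risk-neutral probability p = (1 + 0.09 − 0.6)/(1.5 − 0.6) = 0.4900/0.9000 = 0.5444
Terminal stock prices: S_u = 150, S_d = 60
Terminal payoffs (K − S): max(-30, 0) = 0, max(60, 0) = 60
Node 0 (S = 100): V_0 = 1/1.09·[0.5444·0.0000 + 0.4556·60.0000] = 25.0765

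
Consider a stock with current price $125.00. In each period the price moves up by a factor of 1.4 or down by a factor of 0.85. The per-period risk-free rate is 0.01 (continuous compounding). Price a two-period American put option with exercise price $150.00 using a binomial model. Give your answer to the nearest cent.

$30.96

Risk-neutral probability p = (e^0.01 − 0.85)/(1.4 − 0.85) = 0.1601/0.5500 = 0.2910
Terminal stock prices: S_uu = 245, S_ud = 148.8, S_dd = 90.31
Terminal payoffs (K − S): max(-95, 0) = 0, max(1.25, 0) = 1.25, max(59.69, 0) = 59.69
Node u (S = 175): continuation = e^(−0.01)·[0.2910·0.0000 + 0.7090·1.2500] = 0.8774; exercise value = 0.0000 ≤ continuation, so V_u = 0.8774
Node d (S = 106.2): continuation = e^(−0.01)·[0.2910·1.2500 + 0.7090·59.6875] = 42.2575; exercise value = 43.7500 > continuation, so V_d = 43.7500 (exercise)
Node 0 (S = 125): continuation = e^(−0.01)·[0.2910·0.8774 + 0.7090·43.7500] = 30.9629; exercise value = 25.0000 ≤ continuation, so V_0 = 30.9629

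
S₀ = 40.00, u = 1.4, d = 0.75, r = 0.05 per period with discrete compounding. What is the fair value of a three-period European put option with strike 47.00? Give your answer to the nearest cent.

9.44

Risk-neutral probability p = (1 + 0.05 − 0.75)/(1.4 − 0.75) = 0.3000/0.6500 = 0.4615
Terminal stock prices: S_uuu = 109.8, S_uud = 58.8, S_udd = 31.5, S_ddd = 16.88
Terminal payoffs (K − S): max(-62.76, 0) = 0, max(-11.8, 0) = 0, max(15.5, 0) = 15.5, max(30.12, 0) = 30.12
Node uu (S = 78.4): V_uu = 1/1.05·[0.4615·0.0000 + 0.5385·0.0000] = 0.0000
Node ud (S = 42): V_ud = 1/1.05·[0.4615·0.0000 + 0.5385·15.5000] = 7.9487
Node dd (S = 22.5): V_dd = 1/1.05·[0.4615·15.5000 + 0.5385·30.1250] = 22.2619
Node u (S = 56): V_u = 1/1.05·[0.4615·0.0000 + 0.5385·7.9487] = 4.0763
Node d (S = 30): V_d = 1/1.05·[0.4615·7.9487 + 0.5385·22.2619] = 14.9103
Node 0 (S = 40): V_0 = 1/1.05·[0.4615·4.0763 + 0.5385·14.9103] = 9.4381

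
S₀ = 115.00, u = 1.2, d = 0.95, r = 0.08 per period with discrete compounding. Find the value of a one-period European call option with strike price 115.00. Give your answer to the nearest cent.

Risk-neutral probability p = (1 + 0.08 − 0.95)/(1.2 − 0.95) = 0.1300/0.2500 = 0.5200
Terminal stock prices: S_u = 138, S_d = 109.2
Terminal payoffs (S − K): max(23, 0) = 23, max(-5.75, 0) = 0
Node 0 (S = 115): V_0 = 1/1.08·[0.5200·23.0000 + 0.4800·0.0000] = 11.0741

11.07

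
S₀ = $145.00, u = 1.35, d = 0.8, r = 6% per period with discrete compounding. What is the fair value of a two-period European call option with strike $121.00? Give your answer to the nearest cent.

$44.29

Risk-neutral probability p = (1 + 0.06 − 0.8)/(1.35 − 0.8) = 0.2600/0.5500 = 0.4727
Terminal stock prices: S_uu = 264.3, S_ud = 156.6, S_dd = 92.8
Terminal payoffs (S − K): max(143.3, 0) = 143.3, max(35.6, 0) = 35.6, max(-28.2, 0) = 0
Node u (S = 195.8): V_u = 1/1.06·[0.4727·143.2625 + 0.5273·35.6000] = 81.5991
Node d (S = 116): V_d = 1/1.06·[0.4727·35.6000 + 0.5273·0.0000] = 15.8765
Node 0 (S = 145): V_0 = 1/1.06·[0.4727·81.5991 + 0.5273·15.8765] = 44.2881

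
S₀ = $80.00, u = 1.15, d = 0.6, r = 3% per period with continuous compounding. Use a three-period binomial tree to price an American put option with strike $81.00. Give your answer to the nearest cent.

$13.23

Risk-neutral probability p = (e^0.03 − 0.6)/(1.15 − 0.6) = 0.4305/0.5500 = 0.7826
Terminal stock prices: S_uuu = 121.7, S_uud = 63.48, S_udd = 33.12, S_ddd = 17.28
Terminal payoffs (K − S): max(-40.67, 0) = 0, max(17.52, 0) = 17.52, max(47.88, 0) = 47.88, max(63.72, 0) = 63.72
Node uu (S = 105.8): continuation = e^(−0.03)·[0.7826·0.0000 + 0.2174·17.5200] = 3.6955; exercise value = 0.0000 ≤ continuation, so V_uu = 3.6955
Node ud (S = 55.2): continuation = e^(−0.03)·[0.7826·17.5200 + 0.2174·47.8800] = 23.4061; exercise value = 25.8000 > continuation, so V_ud = 25.8000 (exercise)
Node dd (S = 28.8): continuation = e^(−0.03)·[0.7826·47.8800 + 0.2174·63.7200] = 49.8061; exercise value = 52.2000 > continuation, so V_dd = 52.2000 (exercise)
Node u (S = 92): continuation = e^(−0.03)·[0.7826·3.6955 + 0.2174·25.8000] = 8.2488; exercise value = 0.0000 ≤ continuation, so V_u = 8.2488
Node d (S = 48): continuation = e^(−0.03)·[0.7826·25.8000 + 0.2174·52.2000] = 30.6061; exercise value = 33.0000 > continuation, so V_d = 33.0000 (exercise)
Node 0 (S = 80): continuation = e^(−0.03)·[0.7826·8.2488 + 0.2174·33.0000] = 13.2258; exercise value = 1.0000 ≤ continuation, so V_0 = 13.2258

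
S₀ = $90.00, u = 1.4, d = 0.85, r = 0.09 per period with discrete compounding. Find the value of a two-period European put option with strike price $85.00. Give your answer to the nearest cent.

Risk-neutral probability p = (1 + 0.09 − 0.85)/(1.4 − 0.85) = 0.2400/0.5500 = 0.4364
Terminal stock prices: S_uu = 176.4, S_ud = 107.1, S_dd = 65.02
Terminal payoffs (K − S): max(-91.4, 0) = 0, max(-22.1, 0) = 0, max(19.98, 0) = 19.98
Node u (S = 126): V_u = 1/1.09·[0.4364·0.0000 + 0.5636·0.0000] = 0.0000
Node d (S = 76.5): V_d = 1/1.09·[0.4364·0.0000 + 0.5636·19.9750] = 10.3290
Node 0 (S = 90): V_0 = 1/1.09·[0.4364·0.0000 + 0.5636·10.3290] = 5.3411

$5.34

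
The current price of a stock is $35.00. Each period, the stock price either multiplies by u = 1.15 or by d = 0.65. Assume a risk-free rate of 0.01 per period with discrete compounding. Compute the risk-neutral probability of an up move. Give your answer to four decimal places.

Risk-neutral probability p = (1 + 0.01 − 0.65)/(1.15 − 0.65) = 0.3600/0.5000 = 0.7200

p = 0.7200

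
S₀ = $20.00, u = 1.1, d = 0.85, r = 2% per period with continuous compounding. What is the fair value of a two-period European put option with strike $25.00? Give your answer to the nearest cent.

$4.02

Risk-neutral probability p = (e^0.02 − 0.85)/(1.1 − 0.85) = 0.1702/0.2500 = 0.6808
Terminal stock prices: S_uu = 24.2, S_ud = 18.7, S_dd = 14.45
Terminal payoffs (K − S): max(0.8, 0) = 0.8, max(6.3, 0) = 6.3, max(10.55, 0) = 10.55
Node u (S = 22): V_u = e^(−0.02)·[0.6808·0.8000 + 0.3192·6.3000] = 2.5050
Node d (S = 17): V_d = e^(−0.02)·[0.6808·6.3000 + 0.3192·10.5500] = 7.5050
Node 0 (S = 20): V_0 = e^(−0.02)·[0.6808·2.5050 + 0.3192·7.5050] = 4.0197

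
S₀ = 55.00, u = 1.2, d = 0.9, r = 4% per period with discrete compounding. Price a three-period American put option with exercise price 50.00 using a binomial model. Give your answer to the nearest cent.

Risk-neutral probability p = (1 + 0.04 − 0.9)/(1.2 − 0.9) = 0.1400/0.3000 = 0.4667
Terminal stock prices: S_uuu = 95.04, S_uud = 71.28, S_udd = 53.46, S_ddd = 40.1
Terminal payoffs (K − S): max(-45.04, 0) = 0, max(-21.28, 0) = 0, max(-3.46, 0) = 0, max(9.905, 0) = 9.905
Node uu (S = 79.2): continuation = 1/1.04·[0.4667·0.0000 + 0.5333·0.0000] = 0.0000; exercise value = 0.0000 ≤ continuation, so V_uu = 0.0000
Node ud (S = 59.4): continuation = 1/1.04·[0.4667·0.0000 + 0.5333·0.0000] = 0.0000; exercise value = 0.0000 ≤ continuation, so V_ud = 0.0000
Node dd (S = 44.55): continuation = 1/1.04·[0.4667·0.0000 + 0.5333·9.9050] = 5.0795; exercise value = 5.4500 > continuation, so V_dd = 5.4500 (exercise)
Node u (S = 66): continuation = 1/1.04·[0.4667·0.0000 + 0.5333·0.0000] = 0.0000; exercise value = 0.0000 ≤ continuation, so V_u = 0.0000
Node d (S = 49.5): continuation = 1/1.04·[0.4667·0.0000 + 0.5333·5.4500] = 2.7949; exercise value = 0.5000 ≤ continuation, so V_d = 2.7949
Node 0 (S = 55): continuation = 1/1.04·[0.4667·0.0000 + 0.5333·2.7949] = 1.4333; exercise value = 0.0000 ≤ continuation, so V_0 = 1.4333

1.43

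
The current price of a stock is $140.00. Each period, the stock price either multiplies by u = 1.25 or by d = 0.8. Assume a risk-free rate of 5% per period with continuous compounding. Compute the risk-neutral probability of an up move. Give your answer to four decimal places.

p = 0.5584

Risk-neutral probability p = (e^0.05 − 0.8)/(1.25 − 0.8) = 0.2513/0.4500 = 0.5584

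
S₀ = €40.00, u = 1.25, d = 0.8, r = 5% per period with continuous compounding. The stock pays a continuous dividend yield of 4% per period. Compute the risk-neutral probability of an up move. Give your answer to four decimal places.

p = 0.4668

Per-period risk-free factor R = e^0.05 = 1.0513; dividend-adjusted growth = e^(0.05−0.04) = 1.0101.
Risk-neutral probability p = (1.0101 − 0.8)/(1.25 − 0.8) = 0.2101/0.4500 = 0.4668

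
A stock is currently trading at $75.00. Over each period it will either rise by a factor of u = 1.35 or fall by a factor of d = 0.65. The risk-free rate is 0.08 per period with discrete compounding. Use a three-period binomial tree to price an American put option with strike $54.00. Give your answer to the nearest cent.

$4.47

Risk-neutral probability p = (1 + 0.08 − 0.65)/(1.35 − 0.65) = 0.4300/0.7000 = 0.6143
Terminal stock prices: S_uuu = 184.5, S_uud = 88.85, S_udd = 42.78, S_ddd = 20.6
Terminal payoffs (K − S): max(-130.5, 0) = 0, max(-34.85, 0) = 0, max(11.22, 0) = 11.22, max(33.4, 0) = 33.4
Node uu (S = 136.7): continuation = 1/1.08·[0.6143·0.0000 + 0.3857·0.0000] = 0.0000; exercise value = 0.0000 ≤ continuation, so V_uu = 0.0000
Node ud (S = 65.81): continuation = 1/1.08·[0.6143·0.0000 + 0.3857·11.2219] = 4.0078; exercise value = 0.0000 ≤ continuation, so V_ud = 4.0078
Node dd (S = 31.69): continuation = 1/1.08·[0.6143·11.2219 + 0.3857·33.4031] = 18.3125; exercise value = 22.3125 > continuation, so V_dd = 22.3125 (exercise)
Node u (S = 101.2): continuation = 1/1.08·[0.6143·0.0000 + 0.3857·4.0078] = 1.4314; exercise value = 0.0000 ≤ continuation, so V_u = 1.4314
Node d (S = 48.75): continuation = 1/1.08·[0.6143·4.0078 + 0.3857·22.3125] = 10.2483; exercise value = 5.2500 ≤ continuation, so V_d = 10.2483
Node 0 (S = 75): continuation = 1/1.08·[0.6143·1.4314 + 0.3857·10.2483] = 4.4743; exercise value = 0.0000 ≤ continuation, so V_0 = 4.4743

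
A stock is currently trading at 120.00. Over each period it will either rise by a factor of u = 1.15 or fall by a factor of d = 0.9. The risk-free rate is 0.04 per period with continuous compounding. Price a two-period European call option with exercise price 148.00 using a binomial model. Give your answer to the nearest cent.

Risk-neutral probability p = (e^0.04 − 0.9)/(1.15 − 0.9) = 0.1408/0.2500 = 0.5632
Terminal stock prices: S_uu = 158.7, S_ud = 124.2, S_dd = 97.2
Terminal payoffs (S − K): max(10.7, 0) = 10.7, max(-23.8, 0) = 0, max(-50.8, 0) = 0
Node u (S = 138): V_u = e^(−0.04)·[0.5632·10.7000 + 0.4368·0.0000] = 5.7904
Node d (S = 108): V_d = e^(−0.04)·[0.5632·0.0000 + 0.4368·0.0000] = 0.0000
Node 0 (S = 120): V_0 = e^(−0.04)·[0.5632·5.7904 + 0.4368·0.0000] = 3.1335

3.13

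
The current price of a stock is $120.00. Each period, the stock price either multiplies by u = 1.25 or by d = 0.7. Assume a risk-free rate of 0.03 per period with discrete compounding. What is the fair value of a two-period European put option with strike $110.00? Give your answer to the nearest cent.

Risk-neutral probability p = (1 + 0.03 − 0.7)/(1.25 − 0.7) = 0.3300/0.5500 = 0.6000
Terminal stock prices: S_uu = 187.5, S_ud = 105, S_dd = 58.8
Terminal payoffs (K − S): max(-77.5, 0) = 0, max(5, 0) = 5, max(51.2, 0) = 51.2
Node u (S = 150): V_u = 1/1.03·[0.6000·0.0000 + 0.4000·5.0000] = 1.9417
Node d (S = 84): V_d = 1/1.03·[0.6000·5.0000 + 0.4000·51.2000] = 22.7961
Node 0 (S = 120): V_0 = 1/1.03·[0.6000·1.9417 + 0.4000·22.7961] = 9.9840

$9.98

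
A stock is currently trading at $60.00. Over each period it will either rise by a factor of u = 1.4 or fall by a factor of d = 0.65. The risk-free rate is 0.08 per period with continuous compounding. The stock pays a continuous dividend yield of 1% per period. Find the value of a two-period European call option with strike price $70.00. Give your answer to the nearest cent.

$12.87

Per-period risk-free factor R = e^0.08 = 1.0833; dividend-adjusted growth = e^(0.08−0.01) = 1.0725.
Risk-neutral probability p = (1.0725 − 0.65)/(1.4 − 0.65) = 0.4225/0.7500 = 0.5633
Terminal stock prices: S_uu = 117.6, S_ud = 54.6, S_dd = 25.35
Terminal payoffs (S − K): max(47.6, 0) = 47.6, max(-15.4, 0) = 0, max(-44.65, 0) = 0
Node u (S = 84): V_u = e^(−0.08)·[0.5633·47.6000 + 0.4367·0.0000] = 24.7535
Node d (S = 39): V_d = e^(−0.08)·[0.5633·0.0000 + 0.4367·0.0000] = 0.0000
Node 0 (S = 60): V_0 = e^(−0.08)·[0.5633·24.7535 + 0.4367·0.0000] = 12.8726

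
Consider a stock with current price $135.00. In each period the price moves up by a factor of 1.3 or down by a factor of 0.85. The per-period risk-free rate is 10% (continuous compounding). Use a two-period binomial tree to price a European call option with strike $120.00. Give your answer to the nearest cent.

Risk-neutral probability p = (e^0.1 − 0.85)/(1.3 − 0.85) = 0.2552/0.4500 = 0.5670
Terminal stock prices: S_uu = 228.2, S_ud = 149.2, S_dd = 97.54
Terminal payoffs (S − K): max(108.2, 0) = 108.2, max(29.17, 0) = 29.17, max(-22.46, 0) = 0
Node u (S = 175.5): V_u = e^(−0.1)·[0.5670·108.1500 + 0.4330·29.1750] = 66.9195
Node d (S = 114.8): V_d = e^(−0.1)·[0.5670·29.1750 + 0.4330·0.0000] = 14.9693
Node 0 (S = 135): V_0 = e^(−0.1)·[0.5670·66.9195 + 0.4330·14.9693] = 40.1996

$40.20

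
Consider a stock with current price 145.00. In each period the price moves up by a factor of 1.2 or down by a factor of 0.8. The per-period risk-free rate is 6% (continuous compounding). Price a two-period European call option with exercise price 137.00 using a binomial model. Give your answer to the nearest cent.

Risk-neutral probability p = (e^0.06 − 0.8)/(1.2 − 0.8) = 0.2618/0.4000 = 0.6546
Terminal stock prices: S_uu = 208.8, S_ud = 139.2, S_dd = 92.8
Terminal payoffs (S − K): max(71.8, 0) = 71.8, max(2.2, 0) = 2.2, max(-44.2, 0) = 0
Node u (S = 174): V_u = e^(−0.06)·[0.6546·71.8000 + 0.3454·2.2000] = 44.9783
Node d (S = 116): V_d = e^(−0.06)·[0.6546·2.2000 + 0.3454·0.0000] = 1.3562
Node 0 (S = 145): V_0 = e^(−0.06)·[0.6546·44.9783 + 0.3454·1.3562] = 28.1690

28.17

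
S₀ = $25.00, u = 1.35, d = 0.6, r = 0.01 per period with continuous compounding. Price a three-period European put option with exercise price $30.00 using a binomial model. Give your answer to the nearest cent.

$9.11

Risk-neutral probability p = (e^0.01 − 0.6)/(1.35 − 0.6) = 0.4101/0.7500 = 0.5467
Terminal stock prices: S_uuu = 61.51, S_uud = 27.34, S_udd = 12.15, S_ddd = 5.4
Terminal payoffs (K − S): max(-31.51, 0) = 0, max(2.662, 0) = 2.662, max(17.85, 0) = 17.85, max(24.6, 0) = 24.6
Node uu (S = 45.56): V_uu = e^(−0.01)·[0.5467·0.0000 + 0.4533·2.6625] = 1.1948
Node ud (S = 20.25): V_ud = e^(−0.01)·[0.5467·2.6625 + 0.4533·17.8500] = 9.4515
Node dd (S = 9): V_dd = e^(−0.01)·[0.5467·17.8500 + 0.4533·24.6000] = 20.7015
Node u (S = 33.75): V_u = e^(−0.01)·[0.5467·1.1948 + 0.4533·9.4515] = 4.8882
Node d (S = 15): V_d = e^(−0.01)·[0.5467·9.4515 + 0.4533·20.7015] = 14.4060
Node 0 (S = 25): V_0 = e^(−0.01)·[0.5467·4.8882 + 0.4533·14.4060] = 9.1107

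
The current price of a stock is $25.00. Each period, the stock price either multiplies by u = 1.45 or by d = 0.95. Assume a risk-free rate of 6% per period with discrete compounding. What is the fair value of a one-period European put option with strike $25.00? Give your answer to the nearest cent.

Risk-neutral probability p = (1 + 0.06 − 0.95)/(1.45 − 0.95) = 0.1100/0.5000 = 0.2200
Terminal stock prices: S_u = 36.25, S_d = 23.75
Terminal payoffs (K − S): max(-11.25, 0) = 0, max(1.25, 0) = 1.25
Node 0 (S = 25): V_0 = 1/1.06·[0.2200·0.0000 + 0.7800·1.2500] = 0.9198

$0.92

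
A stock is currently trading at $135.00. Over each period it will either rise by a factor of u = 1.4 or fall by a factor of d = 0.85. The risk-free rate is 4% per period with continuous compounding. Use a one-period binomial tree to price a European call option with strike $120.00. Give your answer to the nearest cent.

$23.00

Risk-neutral probability p = (e^0.04 − 0.85)/(1.4 − 0.85) = 0.1908/0.5500 = 0.3469
Terminal stock prices: S_u = 189, S_d = 114.8
Terminal payoffs (S − K): max(69, 0) = 69, max(-5.25, 0) = 0
Node 0 (S = 135): V_0 = e^(−0.04)·[0.3469·69.0000 + 0.6531·0.0000] = 22.9995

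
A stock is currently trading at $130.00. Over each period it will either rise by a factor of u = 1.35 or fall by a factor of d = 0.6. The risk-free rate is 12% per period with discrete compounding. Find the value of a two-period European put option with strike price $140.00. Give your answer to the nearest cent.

$18.75

Risk-neutral probability p = (1 + 0.12 − 0.6)/(1.35 − 0.6) = 0.5200/0.7500 = 0.6933
Terminal stock prices: S_uu = 236.9, S_ud = 105.3, S_dd = 46.8
Terminal payoffs (K − S): max(-96.93, 0) = 0, max(34.7, 0) = 34.7, max(93.2, 0) = 93.2
Node u (S = 175.5): V_u = 1/1.12·[0.6933·0.0000 + 0.3067·34.7000] = 9.5012
Node d (S = 78): V_d = 1/1.12·[0.6933·34.7000 + 0.3067·93.2000] = 47.0000
Node 0 (S = 130): V_0 = 1/1.12·[0.6933·9.5012 + 0.3067·47.0000] = 18.7507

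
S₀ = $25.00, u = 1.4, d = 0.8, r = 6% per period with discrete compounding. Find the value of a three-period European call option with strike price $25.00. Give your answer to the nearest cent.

$6.78

Risk-neutral probability p = (1 + 0.06 − 0.8)/(1.4 − 0.8) = 0.2600/0.6000 = 0.4333
Terminal stock prices: S_uuu = 68.6, S_uud = 39.2, S_udd = 22.4, S_ddd = 12.8
Terminal payoffs (S − K): max(43.6, 0) = 43.6, max(14.2, 0) = 14.2, max(-2.6, 0) = 0, max(-12.2, 0) = 0
Node uu (S = 49): V_uu = 1/1.06·[0.4333·43.6000 + 0.5667·14.2000] = 25.4151
Node ud (S = 28): V_ud = 1/1.06·[0.4333·14.2000 + 0.5667·0.0000] = 5.8050
Node dd (S = 16): V_dd = 1/1.06·[0.4333·0.0000 + 0.5667·0.0000] = 0.0000
Node u (S = 35): V_u = 1/1.06·[0.4333·25.4151 + 0.5667·5.8050] = 13.4931
Node d (S = 20): V_d = 1/1.06·[0.4333·5.8050 + 0.5667·0.0000] = 2.3731
Node 0 (S = 25): V_0 = 1/1.06·[0.4333·13.4931 + 0.5667·2.3731] = 6.7847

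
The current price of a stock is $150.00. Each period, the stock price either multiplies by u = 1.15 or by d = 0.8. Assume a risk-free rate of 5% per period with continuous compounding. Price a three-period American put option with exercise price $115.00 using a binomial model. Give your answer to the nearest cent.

Risk-neutral probability p = (e^0.05 − 0.8)/(1.15 − 0.8) = 0.2513/0.3500 = 0.7179
Terminal stock prices: S_uuu = 228.1, S_uud = 158.7, S_udd = 110.4, S_ddd = 76.8
Terminal payoffs (K − S): max(-113.1, 0) = 0, max(-43.7, 0) = 0, max(4.6, 0) = 4.6, max(38.2, 0) = 38.2
Node uu (S = 198.4): continuation = e^(−0.05)·[0.7179·0.0000 + 0.2821·0.0000] = 0.0000; exercise value = 0.0000 ≤ continuation, so V_uu = 0.0000
Node ud (S = 138): continuation = e^(−0.05)·[0.7179·0.0000 + 0.2821·4.6000] = 1.2343; exercise value = 0.0000 ≤ continuation, so V_ud = 1.2343
Node dd (S = 96): continuation = e^(−0.05)·[0.7179·4.6000 + 0.2821·38.2000] = 13.3914; exercise value = 19.0000 > continuation, so V_dd = 19.0000 (exercise)
Node u (S = 172.5): continuation = e^(−0.05)·[0.7179·0.0000 + 0.2821·1.2343] = 0.3312; exercise value = 0.0000 ≤ continuation, so V_u = 0.3312
Node d (S = 120): continuation = e^(−0.05)·[0.7179·1.2343 + 0.2821·19.0000] = 5.9411; exercise value = 0.0000 ≤ continuation, so V_d = 5.9411
Node 0 (S = 150): continuation = e^(−0.05)·[0.7179·0.3312 + 0.2821·5.9411] = 1.8203; exercise value = 0.0000 ≤ continuation, so V_0 = 1.8203

$1.82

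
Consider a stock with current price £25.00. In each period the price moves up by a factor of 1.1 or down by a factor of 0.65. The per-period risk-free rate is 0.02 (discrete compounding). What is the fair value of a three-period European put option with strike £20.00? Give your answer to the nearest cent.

£0.80

Risk-neutral probability p = (1 + 0.02 − 0.65)/(1.1 − 0.65) = 0.3700/0.4500 = 0.8222
Terminal stock prices: S_uuu = 33.28, S_uud = 19.66, S_udd = 11.62, S_ddd = 6.866
Terminal payoffs (K − S): max(-13.28, 0) = 0, max(0.3375, 0) = 0.3375, max(8.381, 0) = 8.381, max(13.13, 0) = 13.13
Node uu (S = 30.25): V_uu = 1/1.02·[0.8222·0.0000 + 0.1778·0.3375] = 0.0588
Node ud (S = 17.88): V_ud = 1/1.02·[0.8222·0.3375 + 0.1778·8.3812] = 1.7328
Node dd (S = 10.56): V_dd = 1/1.02·[0.8222·8.3812 + 0.1778·13.1344] = 9.0453
Node u (S = 27.5): V_u = 1/1.02·[0.8222·0.0588 + 0.1778·1.7328] = 0.3494
Node d (S = 16.25): V_d = 1/1.02·[0.8222·1.7328 + 0.1778·9.0453] = 2.9734
Node 0 (S = 25): V_0 = 1/1.02·[0.8222·0.3494 + 0.1778·2.9734] = 0.7999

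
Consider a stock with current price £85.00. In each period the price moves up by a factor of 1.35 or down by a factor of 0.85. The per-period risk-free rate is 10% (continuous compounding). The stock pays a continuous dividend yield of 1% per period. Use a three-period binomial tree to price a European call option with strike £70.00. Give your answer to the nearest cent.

Per-period risk-free factor R = e^0.1 = 1.1052; dividend-adjusted growth = e^(0.1−0.01) = 1.0942.
Risk-neutral probability p = (1.0942 − 0.85)/(1.35 − 0.85) = 0.2442/0.5000 = 0.4883
Terminal stock prices: S_uuu = 209.1, S_uud = 131.7, S_udd = 82.91, S_ddd = 52.2
Terminal payoffs (S − K): max(139.1, 0) = 139.1, max(61.68, 0) = 61.68, max(12.91, 0) = 12.91, max(-17.8, 0) = 0
Node uu (S = 154.9): V_uu = e^(−0.1)·[0.4883·139.1319 + 0.5117·61.6756] = 90.0325
Node ud (S = 97.54): V_ud = e^(−0.1)·[0.4883·61.6756 + 0.5117·12.9069] = 33.2284
Node dd (S = 61.41): V_dd = e^(−0.1)·[0.4883·12.9069 + 0.5117·0.0000] = 5.7032
Node u (S = 114.8): V_u = e^(−0.1)·[0.4883·90.0325 + 0.5117·33.2284] = 55.1666
Node d (S = 72.25): V_d = e^(−0.1)·[0.4883·33.2284 + 0.5117·5.7032] = 17.3232
Node 0 (S = 85): V_0 = e^(−0.1)·[0.4883·55.1666 + 0.5117·17.3232] = 32.3968

£32.40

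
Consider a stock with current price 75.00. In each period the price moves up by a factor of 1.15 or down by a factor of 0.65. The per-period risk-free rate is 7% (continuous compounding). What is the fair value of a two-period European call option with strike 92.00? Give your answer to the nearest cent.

4.46

Risk-neutral probability p = (e^0.07 − 0.65)/(1.15 − 0.65) = 0.4225/0.5000 = 0.8450
Terminal stock prices: S_uu = 99.19, S_ud = 56.06, S_dd = 31.69
Terminal payoffs (S − K): max(7.187, 0) = 7.187, max(-35.94, 0) = 0, max(-60.31, 0) = 0
Node u (S = 86.25): V_u = e^(−0.07)·[0.8450·7.1875 + 0.1550·0.0000] = 5.6629
Node d (S = 48.75): V_d = e^(−0.07)·[0.8450·0.0000 + 0.1550·0.0000] = 0.0000
Node 0 (S = 75): V_0 = e^(−0.07)·[0.8450·5.6629 + 0.1550·0.0000] = 4.4618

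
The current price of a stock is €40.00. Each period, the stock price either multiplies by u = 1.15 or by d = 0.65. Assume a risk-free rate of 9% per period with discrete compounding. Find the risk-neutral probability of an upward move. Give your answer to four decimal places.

Risk-neutral probability p = (1 + 0.09 − 0.65)/(1.15 − 0.65) = 0.4400/0.5000 = 0.8800

p = 0.8800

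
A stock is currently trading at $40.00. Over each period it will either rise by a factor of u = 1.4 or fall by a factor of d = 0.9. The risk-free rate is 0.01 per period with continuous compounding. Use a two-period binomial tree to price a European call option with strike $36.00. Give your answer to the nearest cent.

$6.86

Risk-neutral probability p = (e^0.01 − 0.9)/(1.4 − 0.9) = 0.1101/0.5000 = 0.2201
Terminal stock prices: S_uu = 78.4, S_ud = 50.4, S_dd = 32.4
Terminal payoffs (S − K): max(42.4, 0) = 42.4, max(14.4, 0) = 14.4, max(-3.6, 0) = 0
Node u (S = 56): V_u = e^(−0.01)·[0.2201·42.4000 + 0.7799·14.4000] = 20.3582
Node d (S = 36): V_d = e^(−0.01)·[0.2201·14.4000 + 0.7799·0.0000] = 3.1379
Node 0 (S = 40): V_0 = e^(−0.01)·[0.2201·20.3582 + 0.7799·3.1379] = 6.8592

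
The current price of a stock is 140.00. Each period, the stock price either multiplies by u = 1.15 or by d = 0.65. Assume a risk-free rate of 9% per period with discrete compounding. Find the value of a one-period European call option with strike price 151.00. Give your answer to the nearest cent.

Risk-neutral probability p = (1 + 0.09 − 0.65)/(1.15 − 0.65) = 0.4400/0.5000 = 0.8800
Terminal stock prices: S_u = 161, S_d = 91
Terminal payoffs (S − K): max(10, 0) = 10, max(-60, 0) = 0
Node 0 (S = 140): V_0 = 1/1.09·[0.8800·10.0000 + 0.1200·0.0000] = 8.0734

8.07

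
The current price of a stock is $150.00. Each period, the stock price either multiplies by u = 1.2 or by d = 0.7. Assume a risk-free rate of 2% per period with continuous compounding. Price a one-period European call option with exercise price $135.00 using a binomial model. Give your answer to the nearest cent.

Risk-neutral probability p = (e^0.02 − 0.7)/(1.2 − 0.7) = 0.3202/0.5000 = 0.6404
Terminal stock prices: S_u = 180, S_d = 105
Terminal payoffs (S − K): max(45, 0) = 45, max(-30, 0) = 0
Node 0 (S = 150): V_0 = e^(−0.02)·[0.6404·45.0000 + 0.3596·0.0000] = 28.2475

$28.25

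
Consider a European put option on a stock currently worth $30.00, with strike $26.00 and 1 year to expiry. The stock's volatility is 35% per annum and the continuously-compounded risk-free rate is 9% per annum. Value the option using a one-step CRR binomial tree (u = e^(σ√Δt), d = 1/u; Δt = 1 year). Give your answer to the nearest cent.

$2.02

CRR parameters: u = e^(σ√Δt) = e^(0.35·√1) = 1.4191, d = 1/u = 0.7047
Per-period rate: rΔt = 0.09·1 = 0.09, so R = e^0.09 = 1.0942
Risk-neutral probability p = (e^0.09 − 0.7047)/(1.4191 − 0.7047) = 0.3895/0.7144 = 0.5452
Terminal stock prices: S_u = 42.57, S_d = 21.14
Terminal payoffs (K − S): max(-16.57, 0) = 0, max(4.859, 0) = 4.859
Node 0 (S = 30): V_0 = e^(−0.09)·[0.5452·0.0000 + 0.4548·4.8594] = 2.0198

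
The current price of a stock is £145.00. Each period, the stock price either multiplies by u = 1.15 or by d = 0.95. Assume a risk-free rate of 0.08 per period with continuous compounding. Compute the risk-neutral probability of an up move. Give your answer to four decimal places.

p = 0.6664

Risk-neutral probability p = (e^0.08 − 0.95)/(1.15 − 0.95) = 0.1333/0.2000 = 0.6664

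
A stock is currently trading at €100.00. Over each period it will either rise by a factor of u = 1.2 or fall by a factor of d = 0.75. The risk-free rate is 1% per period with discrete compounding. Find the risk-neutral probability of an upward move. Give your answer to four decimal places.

p = 0.5778

Risk-neutral probability p = (1 + 0.01 − 0.75)/(1.2 − 0.75) = 0.2600/0.4500 = 0.5778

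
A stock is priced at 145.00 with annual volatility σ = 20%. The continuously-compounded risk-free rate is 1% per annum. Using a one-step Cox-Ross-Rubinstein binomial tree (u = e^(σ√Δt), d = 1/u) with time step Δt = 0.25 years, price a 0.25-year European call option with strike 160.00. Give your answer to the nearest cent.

0.12

CRR parameters: u = e^(σ√Δt) = e^(0.2·√0.25) = 1.1052, d = 1/u = 0.9048
Per-period rate: rΔt = 0.01·0.25 = 0.0025, so R = e^0.0025 = 1.0025
Risk-neutral probability p = (e^0.0025 − 0.9048)/(1.1052 − 0.9048) = 0.0977/0.2003 = 0.4875
Terminal stock prices: S_u = 160.2, S_d = 131.2
Terminal payoffs (S − K): max(0.2498, 0) = 0.2498, max(-28.8, 0) = 0
Node 0 (S = 145): V_0 = e^(−0.0025)·[0.4875·0.2498 + 0.5125·0.0000] = 0.1215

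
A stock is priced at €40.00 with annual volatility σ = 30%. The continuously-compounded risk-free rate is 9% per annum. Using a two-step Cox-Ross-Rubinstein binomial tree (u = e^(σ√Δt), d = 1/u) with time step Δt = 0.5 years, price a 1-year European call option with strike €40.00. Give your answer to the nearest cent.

CRR parameters: u = e^(σ√Δt) = e^(0.3·√0.5) = 1.2363, d = 1/u = 0.8089
Per-period rate: rΔt = 0.09·0.5 = 0.045, so R = e^0.045 = 1.0460
Risk-neutral probability p = (e^0.045 − 0.8089)/(1.2363 − 0.8089) = 0.2372/0.4275 = 0.5548
Terminal stock prices: S_uu = 61.14, S_ud = 40, S_dd = 26.17
Terminal payoffs (S − K): max(21.14, 0) = 21.14, max(0, 0) = 0, max(-13.83, 0) = 0
Node u (S = 49.45): V_u = e^(−0.045)·[0.5548·21.1386 + 0.4452·0.0000] = 11.2125
Node d (S = 32.35): V_d = e^(−0.045)·[0.5548·0.0000 + 0.4452·0.0000] = 0.0000
Node 0 (S = 40): V_0 = e^(−0.045)·[0.5548·11.2125 + 0.4452·0.0000] = 5.9475

€5.95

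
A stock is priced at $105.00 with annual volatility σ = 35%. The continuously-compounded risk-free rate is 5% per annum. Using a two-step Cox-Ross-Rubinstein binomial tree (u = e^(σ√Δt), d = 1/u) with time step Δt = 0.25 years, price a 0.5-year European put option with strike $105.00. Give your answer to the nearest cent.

CRR parameters: u = e^(σ√Δt) = e^(0.35·√0.25) = 1.1912, d = 1/u = 0.8395
Per-period rate: rΔt = 0.05·0.25 = 0.0125, so R = e^0.0125 = 1.0126
Risk-neutral probability p = (e^0.0125 − 0.8395)/(1.1912 − 0.8395) = 0.1731/0.3518 = 0.4921
Terminal stock prices: S_uu = 149, S_ud = 105, S_dd = 73.99
Terminal payoffs (K − S): max(-44, 0) = 0, max(0, 0) = 0, max(31.01, 0) = 31.01
Node u (S = 125.1): V_u = e^(−0.0125)·[0.4921·0.0000 + 0.5079·0.0000] = 0.0000
Node d (S = 88.14): V_d = e^(−0.0125)·[0.4921·0.0000 + 0.5079·31.0078] = 15.5527
Node 0 (S = 105): V_0 = e^(−0.0125)·[0.4921·0.0000 + 0.5079·15.5527] = 7.8008

$7.80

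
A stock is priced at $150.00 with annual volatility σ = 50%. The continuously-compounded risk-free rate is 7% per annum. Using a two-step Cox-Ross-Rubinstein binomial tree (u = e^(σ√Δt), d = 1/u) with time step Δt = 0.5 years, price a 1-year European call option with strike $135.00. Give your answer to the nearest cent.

CRR parameters: u = e^(σ√Δt) = e^(0.5·√0.5) = 1.4241, d = 1/u = 0.7022
Per-period rate: rΔt = 0.07·0.5 = 0.035, so R = e^0.035 = 1.0356
Risk-neutral probability p = (e^0.035 − 0.7022)/(1.4241 − 0.7022) = 0.3334/0.7219 = 0.4619
Terminal stock prices: S_uu = 304.2, S_ud = 150, S_dd = 73.96
Terminal payoffs (S − K): max(169.2, 0) = 169.2, max(15, 0) = 15, max(-61.04, 0) = 0
Node u (S = 213.6): V_u = e^(−0.035)·[0.4619·169.2172 + 0.5381·15.0000] = 83.2611
Node d (S = 105.3): V_d = e^(−0.035)·[0.4619·15.0000 + 0.5381·0.0000] = 6.6896
Node 0 (S = 150): V_0 = e^(−0.035)·[0.4619·83.2611 + 0.5381·6.6896] = 40.6085

$40.61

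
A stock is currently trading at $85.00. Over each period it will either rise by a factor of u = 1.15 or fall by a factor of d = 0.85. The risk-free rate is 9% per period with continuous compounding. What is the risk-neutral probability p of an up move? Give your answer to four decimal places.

Risk-neutral probability p = (e^0.09 − 0.85)/(1.15 − 0.85) = 0.2442/0.3000 = 0.8139

p = 0.8139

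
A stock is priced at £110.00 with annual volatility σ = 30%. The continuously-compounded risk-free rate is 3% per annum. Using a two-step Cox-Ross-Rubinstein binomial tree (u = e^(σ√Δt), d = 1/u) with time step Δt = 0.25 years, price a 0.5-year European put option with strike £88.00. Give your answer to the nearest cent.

CRR parameters: u = e^(σ√Δt) = e^(0.3·√0.25) = 1.1618, d = 1/u = 0.8607
Per-period rate: rΔt = 0.03·0.25 = 0.0075, so R = e^0.0075 = 1.0075
Risk-neutral probability p = (e^0.0075 − 0.8607)/(1.1618 − 0.8607) = 0.1468/0.3011 = 0.4876
Terminal stock prices: S_uu = 148.5, S_ud = 110, S_dd = 81.49
Terminal payoffs (K − S): max(-60.48, 0) = 0, max(-22, 0) = 0, max(6.51, 0) = 6.51
Node u (S = 127.8): V_u = e^(−0.0075)·[0.4876·0.0000 + 0.5124·0.0000] = 0.0000
Node d (S = 94.68): V_d = e^(−0.0075)·[0.4876·0.0000 + 0.5124·6.5100] = 3.3110
Node 0 (S = 110): V_0 = e^(−0.0075)·[0.4876·0.0000 + 0.5124·3.3110] = 1.6840

£1.68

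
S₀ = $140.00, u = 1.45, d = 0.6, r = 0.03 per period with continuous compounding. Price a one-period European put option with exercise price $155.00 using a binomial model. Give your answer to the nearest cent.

$34.01

Risk-neutral probability p = (e^0.03 − 0.6)/(1.45 − 0.6) = 0.4305/0.8500 = 0.5064
Terminal stock prices: S_u = 203, S_d = 84
Terminal payoffs (K − S): max(-48, 0) = 0, max(71, 0) = 71
Node 0 (S = 140): V_0 = e^(−0.03)·[0.5064·0.0000 + 0.4936·71.0000] = 34.0087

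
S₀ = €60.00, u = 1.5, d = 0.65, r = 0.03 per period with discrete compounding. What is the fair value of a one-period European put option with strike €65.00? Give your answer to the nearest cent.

€13.96

Risk-neutral probability p = (1 + 0.03 − 0.65)/(1.5 − 0.65) = 0.3800/0.8500 = 0.4471
Terminal stock prices: S_u = 90, S_d = 39
Terminal payoffs (K − S): max(-25, 0) = 0, max(26, 0) = 26
Node 0 (S = 60): V_0 = 1/1.03·[0.4471·0.0000 + 0.5529·26.0000] = 13.9577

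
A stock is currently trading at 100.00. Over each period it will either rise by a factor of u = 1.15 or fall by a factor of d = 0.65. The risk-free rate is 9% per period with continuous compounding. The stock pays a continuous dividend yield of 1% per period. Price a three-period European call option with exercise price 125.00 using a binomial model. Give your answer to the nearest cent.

Per-period risk-free factor R = e^0.09 = 1.0942; dividend-adjusted growth = e^(0.09−0.01) = 1.0833.
Risk-neutral probability p = (1.0833 − 0.65)/(1.15 − 0.65) = 0.4333/0.5000 = 0.8666
Terminal stock prices: S_uuu = 152.1, S_uud = 85.96, S_udd = 48.59, S_ddd = 27.46
Terminal payoffs (S − K): max(27.09, 0) = 27.09, max(-39.04, 0) = 0, max(-76.41, 0) = 0, max(-97.54, 0) = 0
Node uu (S = 132.2): V_uu = e^(−0.09)·[0.8666·27.0875 + 0.1334·0.0000] = 21.4530
Node ud (S = 74.75): V_ud = e^(−0.09)·[0.8666·0.0000 + 0.1334·0.0000] = 0.0000
Node dd (S = 42.25): V_dd = e^(−0.09)·[0.8666·0.0000 + 0.1334·0.0000] = 0.0000
Node u (S = 115): V_u = e^(−0.09)·[0.8666·21.4530 + 0.1334·0.0000] = 16.9905
Node d (S = 65): V_d = e^(−0.09)·[0.8666·0.0000 + 0.1334·0.0000] = 0.0000
Node 0 (S = 100): V_0 = e^(−0.09)·[0.8666·16.9905 + 0.1334·0.0000] = 13.4563

13.46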